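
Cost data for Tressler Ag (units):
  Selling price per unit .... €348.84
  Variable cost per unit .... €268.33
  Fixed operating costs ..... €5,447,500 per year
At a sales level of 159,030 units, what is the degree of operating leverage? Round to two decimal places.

1.74

Total contribution margin = 159,030 × €80.51 = €12,803,505.30.
Operating income = contribution − fixed costs = €12,803,505.30 − €5,447,500 = €7,356,005.30.
DOL = contribution ÷ EBIT = €12,803,505.30 ÷ €7,356,005.30 = 1.7406.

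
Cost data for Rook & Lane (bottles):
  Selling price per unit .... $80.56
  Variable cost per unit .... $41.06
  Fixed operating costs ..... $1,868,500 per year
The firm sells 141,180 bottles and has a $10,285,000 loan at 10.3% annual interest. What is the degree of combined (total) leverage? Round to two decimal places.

At 141,180 units, contribution = 141,180 × $39.50 = $5,576,610.00.
Subtracting fixed costs: EBIT = $5,576,610.00 − $1,868,500 = $3,708,110.00. Interest = $1,059,355.00.
DOL = $5,576,610.00 ÷ $3,708,110.00 = 1.5039; DFL = $3,708,110.00 ÷ $2,648,755.00 = 1.3999.
DCL = DOL × DFL = 1.5039 × 1.3999 = 2.1053.

2.11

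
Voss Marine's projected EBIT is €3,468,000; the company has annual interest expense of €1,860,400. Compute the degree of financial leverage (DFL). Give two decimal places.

Interest = €1,860,400.00.
Degree of financial leverage = EBIT / (EBIT − interest) = €3,468,000 / €1,607,600.00 = 2.1573.

2.16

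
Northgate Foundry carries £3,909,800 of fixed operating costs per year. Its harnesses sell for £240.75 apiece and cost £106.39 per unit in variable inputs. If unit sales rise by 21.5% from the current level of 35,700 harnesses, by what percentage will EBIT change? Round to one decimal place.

+116.3%

Contribution at this volume is 35,700 × £134.36 = £4,796,652.00.
Operating income = contribution − fixed costs = £4,796,652.00 − £3,909,800 = £886,852.00.
So DOL = total CM / EBIT = £4,796,652.00 / £886,852.00 = 5.4086.
So EBIT moves 5.4086 × (+21.5%) = +116.3%.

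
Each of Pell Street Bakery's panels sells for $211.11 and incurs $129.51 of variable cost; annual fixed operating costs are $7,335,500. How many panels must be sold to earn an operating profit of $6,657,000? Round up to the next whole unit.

Contribution margin per unit = $211.11 − $129.51 = $81.60.
Need Q such that Q × $81.60 − $7,335,500 = $6,657,000, i.e. Q = $13,992,500 / $81.60 = 171,476.72 → 171,477.

171,477 panels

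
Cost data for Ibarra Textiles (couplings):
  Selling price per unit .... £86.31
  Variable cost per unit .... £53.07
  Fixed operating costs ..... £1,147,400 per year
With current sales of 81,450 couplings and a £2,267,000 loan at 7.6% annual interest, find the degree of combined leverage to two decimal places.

1.95

Total contribution margin = 81,450 × £33.24 = £2,707,398.00.
EBIT = £2,707,398.00 − £1,147,400 = £1,559,998.00. Interest = £172,292.00, so EBIT − I = £1,387,706.00.
DCL = contribution ÷ (EBIT − I) = £2,707,398.00 ÷ £1,387,706.00 = 1.9510.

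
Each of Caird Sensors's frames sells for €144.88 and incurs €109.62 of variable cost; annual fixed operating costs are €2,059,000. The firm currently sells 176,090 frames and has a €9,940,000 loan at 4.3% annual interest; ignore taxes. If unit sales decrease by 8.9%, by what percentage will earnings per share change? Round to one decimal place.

-14.8%

At 176,090 units, contribution = 176,090 × €35.26 = €6,208,933.40.
Operating income = contribution − fixed costs = €6,208,933.40 − €2,059,000 = €4,149,933.40.
Interest = €427,420.00, so EBIT − I = €3,722,513.40.
Degree of combined leverage = contribution ÷ (EBIT − I) = €6,208,933.40 ÷ €3,722,513.40 = 1.6679.
%ΔEPS = DCL × %ΔSales = 1.6679 × -8.9% = -14.8%.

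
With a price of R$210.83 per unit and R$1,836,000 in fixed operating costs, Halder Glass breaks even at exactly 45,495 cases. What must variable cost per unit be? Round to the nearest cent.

R$170.47

Contribution per unit must be FC / Q = R$1,836,000 / 45,495 = R$40.3561.
Variable cost per unit = R$210.83 − R$40.3561 = R$170.47.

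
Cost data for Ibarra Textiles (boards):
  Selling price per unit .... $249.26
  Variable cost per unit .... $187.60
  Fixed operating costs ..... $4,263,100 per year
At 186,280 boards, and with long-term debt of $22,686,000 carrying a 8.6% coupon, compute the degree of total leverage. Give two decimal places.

2.18

Total contribution margin = 186,280 × $61.66 = $11,486,024.80.
EBIT = $11,486,024.80 − $4,263,100 = $7,222,924.80. Interest = $1,950,996.00.
DOL = $11,486,024.80 ÷ $7,222,924.80 = 1.5902; DFL = $7,222,924.80 ÷ $5,271,928.80 = 1.3701.
DCL = DOL × DFL = 1.5902 × 1.3701 = 2.1787.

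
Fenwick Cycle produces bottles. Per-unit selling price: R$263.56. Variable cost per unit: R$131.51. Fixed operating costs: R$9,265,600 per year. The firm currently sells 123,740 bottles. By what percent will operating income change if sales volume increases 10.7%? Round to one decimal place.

Contribution at this volume is 123,740 × R$132.05 = R$16,339,867.00.
EBIT = R$16,339,867.00 − R$9,265,600 = R$7,074,267.00.
So DOL = total CM / EBIT = R$16,339,867.00 / R$7,074,267.00 = 2.3098.
%ΔEBIT = DOL × %ΔSales = 2.3098 × +10.7% = +24.7%.

+24.7%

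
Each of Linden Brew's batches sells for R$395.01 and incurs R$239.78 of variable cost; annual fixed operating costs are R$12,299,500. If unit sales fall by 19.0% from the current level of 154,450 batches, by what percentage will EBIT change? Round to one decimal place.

Contribution at this volume is 154,450 × R$155.23 = R$23,975,273.50.
EBIT = R$23,975,273.50 − R$12,299,500 = R$11,675,773.50.
DOL = contribution ÷ EBIT = R$23,975,273.50 ÷ R$11,675,773.50 = 2.0534.
So EBIT moves 2.0534 × (-19.0%) = -39.0%.

-39.0%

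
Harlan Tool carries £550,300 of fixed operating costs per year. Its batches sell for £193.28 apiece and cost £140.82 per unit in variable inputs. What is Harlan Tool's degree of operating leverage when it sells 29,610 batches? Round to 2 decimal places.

Contribution at this volume is 29,610 × £52.46 = £1,553,340.60.
EBIT = £1,553,340.60 − £550,300 = £1,003,040.60.
Degree of operating leverage = £1,553,340.60 / £1,003,040.60 = 1.5486.

1.55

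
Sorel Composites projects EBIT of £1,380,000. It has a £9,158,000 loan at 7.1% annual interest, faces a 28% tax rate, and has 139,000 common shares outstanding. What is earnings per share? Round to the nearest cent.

Pre-tax income = £1,380,000 − £650,218.00 = £729,782.00.
After tax at 28%: net income = £729,782.00 × 0.72 = £525,443.04.
Per share: £525,443.04 / 139,000 shares = £3.78.

£3.78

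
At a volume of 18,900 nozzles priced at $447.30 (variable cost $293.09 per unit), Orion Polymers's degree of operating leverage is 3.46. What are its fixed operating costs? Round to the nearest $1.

Total contribution margin = 18,900 × $154.21 = $2,914,569.00.
DOL = contribution / EBIT, so EBIT = $2,914,569.00 / 3.46 = $842,360.98.
Fixed costs = CM − EBIT = $2,914,569.00 − $842,360.98 = $2,072,208.

$2,072,208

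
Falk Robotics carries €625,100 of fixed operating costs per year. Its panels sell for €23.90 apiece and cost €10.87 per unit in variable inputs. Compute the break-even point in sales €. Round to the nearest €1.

€1,146,576

Contribution margin per unit = €23.90 − €10.87 = €13.03, a CM ratio of €13.03 ÷ €23.90 = 0.5452.
Break-even sales = FC ÷ CM ratio = €625,100 × €23.90 / €13.03 = €1,146,576.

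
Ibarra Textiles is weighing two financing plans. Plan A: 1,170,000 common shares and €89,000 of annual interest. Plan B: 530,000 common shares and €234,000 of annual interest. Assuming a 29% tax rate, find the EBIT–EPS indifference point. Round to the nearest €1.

At indifference, (EBIT − 89,000)(1 − t)/1,170,000 = (EBIT − 234,000)(1 − t)/530,000.
Cancelling (1 − t) and cross-multiplying: 530,000·(EBIT − 89,000) = 1,170,000·(EBIT − 234,000).
Solving, EBIT = (234,000·1,170,000 − 89,000·530,000) / (1,170,000 − 530,000) = 226,610,000,000 / 640,000 = 354,078.12.

€354,078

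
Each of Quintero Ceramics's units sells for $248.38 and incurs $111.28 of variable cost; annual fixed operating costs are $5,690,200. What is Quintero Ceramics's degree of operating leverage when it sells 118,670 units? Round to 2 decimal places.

Contribution at this volume is 118,670 × $137.10 = $16,269,657.00.
EBIT = $16,269,657.00 − $5,690,200 = $10,579,457.00.
Degree of operating leverage = $16,269,657.00 / $10,579,457.00 = 1.5379.

1.54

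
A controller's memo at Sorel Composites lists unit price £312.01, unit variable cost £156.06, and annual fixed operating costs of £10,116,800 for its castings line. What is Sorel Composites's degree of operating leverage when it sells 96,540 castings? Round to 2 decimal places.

3.05

At 96,540 units, contribution = 96,540 × £155.95 = £15,055,413.00.
EBIT = £15,055,413.00 − £10,116,800 = £4,938,613.00.
DOL = contribution ÷ EBIT = £15,055,413.00 ÷ £4,938,613.00 = 3.0485.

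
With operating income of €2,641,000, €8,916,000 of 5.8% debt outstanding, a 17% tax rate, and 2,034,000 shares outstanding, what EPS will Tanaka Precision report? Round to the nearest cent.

Interest = €517,128.00, so EBT = €2,641,000 − €517,128.00 = €2,123,872.00.
After tax at 17%: net income = €2,123,872.00 × 0.83 = €1,762,813.76.
EPS = €1,762,813.76 ÷ 2,034,000 = €0.87.

€0.87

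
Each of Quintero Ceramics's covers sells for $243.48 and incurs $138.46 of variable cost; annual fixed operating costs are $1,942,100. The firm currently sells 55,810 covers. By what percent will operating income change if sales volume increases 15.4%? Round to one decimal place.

+23.0%

At 55,810 units, contribution = 55,810 × $105.02 = $5,861,166.20.
EBIT = $5,861,166.20 − $1,942,100 = $3,919,066.20.
So DOL = total CM / EBIT = $5,861,166.20 / $3,919,066.20 = 1.4956.
So EBIT moves 1.4956 × (+15.4%) = +23.0%.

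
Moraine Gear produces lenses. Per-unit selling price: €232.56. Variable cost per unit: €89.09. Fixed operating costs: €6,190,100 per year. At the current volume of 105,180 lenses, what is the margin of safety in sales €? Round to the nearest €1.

Contribution margin per unit = €232.56 − €89.09 = €143.47. Break-even units = €6,190,100 ÷ €143.47 = 43,145.61; break-even revenue = 43,145.61 × €232.56 = €10,033,941.98.
Actual sales revenue = 105,180 × €232.56 = €24,460,660.80.
Margin of safety = €24,460,660.80 − €10,033,941.98 = €14,426,719.

€14,426,719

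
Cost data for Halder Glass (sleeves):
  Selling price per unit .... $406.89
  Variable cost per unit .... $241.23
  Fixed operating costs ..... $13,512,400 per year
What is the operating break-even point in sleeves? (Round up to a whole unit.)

81,568 sleeves

Each unit contributes $406.89 − $241.23 = $165.66.
Break-even volume = fixed costs ÷ CM per unit = $13,512,400 ÷ $165.66 = 81,567.07, so 81,568 sleeves.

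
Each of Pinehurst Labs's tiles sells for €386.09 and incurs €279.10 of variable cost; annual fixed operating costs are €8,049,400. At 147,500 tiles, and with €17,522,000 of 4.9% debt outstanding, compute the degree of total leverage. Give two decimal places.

2.30

Total contribution margin = 147,500 × €106.99 = €15,781,025.00.
Operating income = contribution − fixed costs = €15,781,025.00 − €8,049,400 = €7,731,625.00. Interest = €858,578.00, so EBIT − I = €6,873,047.00.
DCL = contribution ÷ (EBIT − I) = €15,781,025.00 ÷ €6,873,047.00 = 2.2961.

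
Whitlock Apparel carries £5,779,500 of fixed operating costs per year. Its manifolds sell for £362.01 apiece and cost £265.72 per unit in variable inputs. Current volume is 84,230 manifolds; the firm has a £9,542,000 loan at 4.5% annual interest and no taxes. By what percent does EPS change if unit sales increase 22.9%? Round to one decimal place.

+97.7%

Total contribution margin = 84,230 × £96.29 = £8,110,506.70.
Subtracting fixed costs: EBIT = £8,110,506.70 − £5,779,500 = £2,331,006.70.
After interest of £429,390.00, pre-tax earnings = £1,901,616.70.
DCL = total CM / (EBIT − I) = £8,110,506.70 / £1,901,616.70 = 4.2651.
EPS therefore changes by 4.2651 × (+22.9%) = +97.7%.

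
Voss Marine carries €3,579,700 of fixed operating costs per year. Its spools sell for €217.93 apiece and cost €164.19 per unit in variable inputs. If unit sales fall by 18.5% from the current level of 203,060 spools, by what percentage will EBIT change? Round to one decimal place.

-27.5%

At 203,060 units, contribution = 203,060 × €53.74 = €10,912,444.40.
Operating income = contribution − fixed costs = €10,912,444.40 − €3,579,700 = €7,332,744.40.
DOL = contribution ÷ EBIT = €10,912,444.40 ÷ €7,332,744.40 = 1.4882.
%ΔEBIT = DOL × %ΔSales = 1.4882 × -18.5% = -27.5%.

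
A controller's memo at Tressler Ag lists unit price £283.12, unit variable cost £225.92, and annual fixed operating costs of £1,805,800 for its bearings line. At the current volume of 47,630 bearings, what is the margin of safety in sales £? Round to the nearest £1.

Contribution margin per unit = £283.12 − £225.92 = £57.20. Break-even units = £1,805,800 ÷ £57.20 = 31,569.93; break-even revenue = 31,569.93 × £283.12 = £8,938,078.60.
Actual sales revenue = 47,630 × £283.12 = £13,485,005.60.
Margin of safety = £13,485,005.60 − £8,938,078.60 = £4,546,927.

£4,546,927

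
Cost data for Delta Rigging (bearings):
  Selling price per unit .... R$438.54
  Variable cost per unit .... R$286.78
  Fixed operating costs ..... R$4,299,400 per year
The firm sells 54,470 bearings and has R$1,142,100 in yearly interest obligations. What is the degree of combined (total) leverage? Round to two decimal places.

2.93

At 54,470 units, contribution = 54,470 × R$151.76 = R$8,266,367.20.
Subtracting fixed costs: EBIT = R$8,266,367.20 − R$4,299,400 = R$3,966,967.20. Interest = R$1,142,100.00.
DOL = R$8,266,367.20 ÷ R$3,966,967.20 = 2.0838; DFL = R$3,966,967.20 ÷ R$2,824,867.20 = 1.4043.
Combined leverage = 2.0838 × 1.4043 = 2.9263.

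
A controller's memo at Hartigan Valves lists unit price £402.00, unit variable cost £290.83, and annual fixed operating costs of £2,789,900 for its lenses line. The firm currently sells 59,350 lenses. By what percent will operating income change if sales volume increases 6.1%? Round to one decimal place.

+10.6%

At 59,350 units, contribution = 59,350 × £111.17 = £6,597,939.50.
Operating income = contribution − fixed costs = £6,597,939.50 − £2,789,900 = £3,808,039.50.
DOL = contribution ÷ EBIT = £6,597,939.50 ÷ £3,808,039.50 = 1.7326.
%ΔEBIT = DOL × %ΔSales = 1.7326 × +6.1% = +10.6%.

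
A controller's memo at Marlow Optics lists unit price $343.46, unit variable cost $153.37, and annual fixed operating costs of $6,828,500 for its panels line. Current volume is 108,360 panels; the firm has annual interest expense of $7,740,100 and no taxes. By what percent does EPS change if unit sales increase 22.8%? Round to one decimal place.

At 108,360 units, contribution = 108,360 × $190.09 = $20,598,152.40.
EBIT = $20,598,152.40 − $6,828,500 = $13,769,652.40.
Interest = $7,740,100.00, so EBIT − I = $6,029,552.40.
Degree of combined leverage = contribution ÷ (EBIT − I) = $20,598,152.40 ÷ $6,029,552.40 = 3.4162.
EPS therefore changes by 3.4162 × (+22.8%) = +77.9%.

+77.9%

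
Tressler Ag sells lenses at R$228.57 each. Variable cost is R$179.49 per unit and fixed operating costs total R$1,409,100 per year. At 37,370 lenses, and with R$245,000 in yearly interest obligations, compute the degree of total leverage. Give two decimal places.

10.19

Contribution at this volume is 37,370 × R$49.08 = R$1,834,119.60.
EBIT = R$1,834,119.60 − R$1,409,100 = R$425,019.60. Interest = R$245,000.00, so EBIT − I = R$180,019.60.
Degree of total leverage = total CM / (EBIT − interest) = R$1,834,119.60 / R$180,019.60 = 10.1884.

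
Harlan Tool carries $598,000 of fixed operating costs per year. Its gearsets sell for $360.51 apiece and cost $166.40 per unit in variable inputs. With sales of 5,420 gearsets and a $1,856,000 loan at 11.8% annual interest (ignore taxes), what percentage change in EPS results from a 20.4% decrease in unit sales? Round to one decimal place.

-91.3%

Total contribution margin = 5,420 × $194.11 = $1,052,076.20.
EBIT = $1,052,076.20 − $598,000 = $454,076.20.
Interest = $219,008.00, so EBIT − I = $235,068.20.
DCL = total CM / (EBIT − I) = $1,052,076.20 / $235,068.20 = 4.4756.
EPS therefore changes by 4.4756 × (-20.4%) = -91.3%.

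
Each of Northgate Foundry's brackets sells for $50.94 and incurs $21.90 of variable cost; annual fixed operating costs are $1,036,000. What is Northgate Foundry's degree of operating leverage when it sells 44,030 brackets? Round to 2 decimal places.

5.27

Contribution at this volume is 44,030 × $29.04 = $1,278,631.20.
Subtracting fixed costs: EBIT = $1,278,631.20 − $1,036,000 = $242,631.20.
Degree of operating leverage = $1,278,631.20 / $242,631.20 = 5.2699.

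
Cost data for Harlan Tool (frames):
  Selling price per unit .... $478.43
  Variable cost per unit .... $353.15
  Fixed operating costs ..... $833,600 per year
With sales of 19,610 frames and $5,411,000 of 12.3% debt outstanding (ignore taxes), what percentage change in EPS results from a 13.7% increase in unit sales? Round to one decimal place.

At 19,610 units, contribution = 19,610 × $125.28 = $2,456,740.80.
Subtracting fixed costs: EBIT = $2,456,740.80 − $833,600 = $1,623,140.80.
After interest of $665,553.00, pre-tax earnings = $957,587.80.
Degree of combined leverage = contribution ÷ (EBIT − I) = $2,456,740.80 ÷ $957,587.80 = 2.5656.
EPS therefore changes by 2.5656 × (+13.7%) = +35.1%.

+35.1%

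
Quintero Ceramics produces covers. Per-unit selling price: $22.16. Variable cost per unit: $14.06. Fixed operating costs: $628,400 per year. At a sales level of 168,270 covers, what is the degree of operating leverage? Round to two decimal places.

1.86

At 168,270 units, contribution = 168,270 × $8.10 = $1,362,987.00.
EBIT = $1,362,987.00 − $628,400 = $734,587.00.
Degree of operating leverage = $1,362,987.00 / $734,587.00 = 1.8554.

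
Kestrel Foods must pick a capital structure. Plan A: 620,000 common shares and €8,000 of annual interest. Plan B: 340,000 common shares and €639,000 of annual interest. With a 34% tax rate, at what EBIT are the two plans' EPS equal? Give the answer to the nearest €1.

Set EPS_A = EPS_B: (EBIT − €8,000)(1 − 0.34) ÷ 620,000 = (EBIT − €639,000)(1 − 0.34) ÷ 340,000.
The (1 − t) factor cancels: (EBIT − 8,000) × 340,000 = (EBIT − 639,000) × 620,000.
Solving, EBIT = (639,000·620,000 − 8,000·340,000) / (620,000 − 340,000) = 393,460,000,000 / 280,000 = 1,405,214.29.

€1,405,214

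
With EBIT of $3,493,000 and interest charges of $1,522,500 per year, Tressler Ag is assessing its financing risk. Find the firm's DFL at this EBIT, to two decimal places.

1.77

Annual interest charges come to $1,522,500.00.
Degree of financial leverage = EBIT / (EBIT − interest) = $3,493,000 / $1,970,500.00 = 1.7726.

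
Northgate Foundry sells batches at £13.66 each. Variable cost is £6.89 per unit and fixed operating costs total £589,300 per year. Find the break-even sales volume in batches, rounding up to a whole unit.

87,046 batches

Each unit contributes £13.66 − £6.89 = £6.77.
Break-even Q = £589,300 / £6.77 = 87,045.79 → 87,046 batches.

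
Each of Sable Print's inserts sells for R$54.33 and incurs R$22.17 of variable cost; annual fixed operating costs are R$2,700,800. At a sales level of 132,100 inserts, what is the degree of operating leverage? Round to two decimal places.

At 132,100 units, contribution = 132,100 × R$32.16 = R$4,248,336.00.
EBIT = R$4,248,336.00 − R$2,700,800 = R$1,547,536.00.
Degree of operating leverage = R$4,248,336.00 / R$1,547,536.00 = 2.7452.

2.75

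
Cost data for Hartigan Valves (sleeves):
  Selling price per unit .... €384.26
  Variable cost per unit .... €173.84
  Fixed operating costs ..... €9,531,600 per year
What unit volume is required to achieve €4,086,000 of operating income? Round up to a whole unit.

Unit CM = price − variable cost = €384.26 − €173.84 = €210.42.
Units = (FC + target) / CM = (€9,531,600 + €4,086,000) / €210.42 = 64,716.28, so 64,717 sleeves.

64,717 sleeves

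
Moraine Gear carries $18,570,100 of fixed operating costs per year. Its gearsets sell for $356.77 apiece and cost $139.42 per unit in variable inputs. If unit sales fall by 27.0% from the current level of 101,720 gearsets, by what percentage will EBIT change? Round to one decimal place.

At 101,720 units, contribution = 101,720 × $217.35 = $22,108,842.00.
Operating income = contribution − fixed costs = $22,108,842.00 − $18,570,100 = $3,538,742.00.
DOL = contribution ÷ EBIT = $22,108,842.00 ÷ $3,538,742.00 = 6.2477.
So EBIT moves 6.2477 × (-27.0%) = -168.7%.

-168.7%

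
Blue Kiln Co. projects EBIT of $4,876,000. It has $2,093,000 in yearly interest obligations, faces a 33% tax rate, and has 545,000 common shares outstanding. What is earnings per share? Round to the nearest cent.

Pre-tax income = $4,876,000 − $2,093,000.00 = $2,783,000.00.
Net income = $2,783,000.00 × (1 − 0.33) = $1,864,610.00.
EPS = $1,864,610.00 ÷ 545,000 = $3.42.

$3.42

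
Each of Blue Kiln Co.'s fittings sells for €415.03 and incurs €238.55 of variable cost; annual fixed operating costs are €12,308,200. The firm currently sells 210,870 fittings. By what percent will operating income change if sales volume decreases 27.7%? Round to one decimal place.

At 210,870 units, contribution = 210,870 × €176.48 = €37,214,337.60.
EBIT = €37,214,337.60 − €12,308,200 = €24,906,137.60.
So DOL = total CM / EBIT = €37,214,337.60 / €24,906,137.60 = 1.4942.
Operating income changes by 1.4942 × -27.7% = -41.4%.

-41.4%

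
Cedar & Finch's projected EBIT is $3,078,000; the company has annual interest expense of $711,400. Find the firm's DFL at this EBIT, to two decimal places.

1.30

Annual interest charges come to $711,400.00.
DFL = EBIT ÷ (EBIT − I) = $3,078,000 ÷ ($3,078,000 − $711,400.00) = $3,078,000 ÷ $2,366,600.00 = 1.3006.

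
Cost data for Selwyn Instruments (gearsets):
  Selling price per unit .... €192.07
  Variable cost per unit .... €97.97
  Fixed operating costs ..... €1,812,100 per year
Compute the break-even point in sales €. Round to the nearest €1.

CM per unit = €192.07 − €97.97 = €94.10; CM ratio = €94.10 / €192.07 = 0.4899.
Break-even sales = FC ÷ CM ratio = €1,812,100 × €192.07 / €94.10 = €3,698,725.

€3,698,725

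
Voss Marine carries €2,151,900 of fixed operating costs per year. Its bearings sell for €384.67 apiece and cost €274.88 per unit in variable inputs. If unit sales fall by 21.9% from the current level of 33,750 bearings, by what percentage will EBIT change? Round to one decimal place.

-52.2%

Total contribution margin = 33,750 × €109.79 = €3,705,412.50.
Operating income = contribution − fixed costs = €3,705,412.50 − €2,151,900 = €1,553,512.50.
DOL = contribution ÷ EBIT = €3,705,412.50 ÷ €1,553,512.50 = 2.3852.
%ΔEBIT = DOL × %ΔSales = 2.3852 × -21.9% = -52.2%.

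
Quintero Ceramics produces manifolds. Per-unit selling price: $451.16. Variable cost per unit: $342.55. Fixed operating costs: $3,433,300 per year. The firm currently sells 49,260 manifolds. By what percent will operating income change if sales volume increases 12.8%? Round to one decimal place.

At 49,260 units, contribution = 49,260 × $108.61 = $5,350,128.60.
Subtracting fixed costs: EBIT = $5,350,128.60 − $3,433,300 = $1,916,828.60.
Degree of operating leverage = $5,350,128.60 / $1,916,828.60 = 2.7911.
So EBIT moves 2.7911 × (+12.8%) = +35.7%.

+35.7%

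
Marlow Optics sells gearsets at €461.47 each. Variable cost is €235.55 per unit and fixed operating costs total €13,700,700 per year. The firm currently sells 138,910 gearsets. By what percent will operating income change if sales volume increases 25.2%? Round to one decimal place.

+44.7%

At 138,910 units, contribution = 138,910 × €225.92 = €31,382,547.20.
Subtracting fixed costs: EBIT = €31,382,547.20 − €13,700,700 = €17,681,847.20.
DOL = contribution ÷ EBIT = €31,382,547.20 ÷ €17,681,847.20 = 1.7748.
Operating income changes by 1.7748 × +25.2% = +44.7%.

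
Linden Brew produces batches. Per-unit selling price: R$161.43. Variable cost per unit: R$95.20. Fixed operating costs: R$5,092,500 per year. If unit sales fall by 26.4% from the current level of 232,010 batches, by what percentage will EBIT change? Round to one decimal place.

-39.5%

Total contribution margin = 232,010 × R$66.23 = R$15,366,022.30.
Subtracting fixed costs: EBIT = R$15,366,022.30 − R$5,092,500 = R$10,273,522.30.
DOL = contribution ÷ EBIT = R$15,366,022.30 ÷ R$10,273,522.30 = 1.4957.
%ΔEBIT = DOL × %ΔSales = 1.4957 × -26.4% = -39.5%.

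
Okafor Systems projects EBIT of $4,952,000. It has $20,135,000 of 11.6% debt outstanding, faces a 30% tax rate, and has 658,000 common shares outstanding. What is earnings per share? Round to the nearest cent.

Interest = $2,335,660.00, so EBT = $4,952,000 − $2,335,660.00 = $2,616,340.00.
After tax at 30%: net income = $2,616,340.00 × 0.70 = $1,831,438.00.
EPS = $1,831,438.00 ÷ 658,000 = $2.78.

$2.78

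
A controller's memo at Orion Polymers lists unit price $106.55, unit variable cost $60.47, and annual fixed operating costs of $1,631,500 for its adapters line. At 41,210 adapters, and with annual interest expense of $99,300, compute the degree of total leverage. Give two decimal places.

11.29

Contribution at this volume is 41,210 × $46.08 = $1,898,956.80.
Operating income = contribution − fixed costs = $1,898,956.80 − $1,631,500 = $267,456.80. Interest = $99,300.00.
DOL = $1,898,956.80 ÷ $267,456.80 = 7.1001; DFL = $267,456.80 ÷ $168,156.80 = 1.5905.
DCL = DOL × DFL = 7.1001 × 1.5905 = 11.2927.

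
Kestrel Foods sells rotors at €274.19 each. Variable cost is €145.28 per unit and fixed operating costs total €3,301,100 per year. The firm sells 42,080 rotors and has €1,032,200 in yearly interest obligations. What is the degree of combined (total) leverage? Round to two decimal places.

Total contribution margin = 42,080 × €128.91 = €5,424,532.80.
EBIT = €5,424,532.80 − €3,301,100 = €2,123,432.80. Interest = €1,032,200.00.
DOL = €5,424,532.80 ÷ €2,123,432.80 = 2.5546; DFL = €2,123,432.80 ÷ €1,091,232.80 = 1.9459.
DCL = DOL × DFL = 2.5546 × 1.9459 = 4.9710.

4.97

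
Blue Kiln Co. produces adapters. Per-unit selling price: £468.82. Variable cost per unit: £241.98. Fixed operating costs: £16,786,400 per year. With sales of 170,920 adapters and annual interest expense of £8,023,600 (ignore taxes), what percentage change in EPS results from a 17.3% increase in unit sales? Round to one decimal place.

Total contribution margin = 170,920 × £226.84 = £38,771,492.80.
EBIT = £38,771,492.80 − £16,786,400 = £21,985,092.80.
After interest of £8,023,600.00, pre-tax earnings = £13,961,492.80.
DCL = total CM / (EBIT − I) = £38,771,492.80 / £13,961,492.80 = 2.7770.
EPS therefore changes by 2.7770 × (+17.3%) = +48.0%.

+48.0%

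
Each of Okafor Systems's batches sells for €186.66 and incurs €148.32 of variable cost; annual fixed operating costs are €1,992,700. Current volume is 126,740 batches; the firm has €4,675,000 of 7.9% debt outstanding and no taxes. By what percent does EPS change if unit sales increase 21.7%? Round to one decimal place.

Total contribution margin = 126,740 × €38.34 = €4,859,211.60.
EBIT = €4,859,211.60 − €1,992,700 = €2,866,511.60.
Interest = €369,325.00, so EBIT − I = €2,497,186.60.
DCL = total CM / (EBIT − I) = €4,859,211.60 / €2,497,186.60 = 1.9459.
EPS therefore changes by 1.9459 × (+21.7%) = +42.2%.

+42.2%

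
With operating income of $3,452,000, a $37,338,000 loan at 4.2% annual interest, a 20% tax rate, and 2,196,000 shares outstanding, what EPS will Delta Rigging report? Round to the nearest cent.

Pre-tax income = $3,452,000 − $1,568,196.00 = $1,883,804.00.
Net income = $1,883,804.00 × (1 − 0.20) = $1,507,043.20.
Per share: $1,507,043.20 / 2,196,000 shares = $0.69.

$0.69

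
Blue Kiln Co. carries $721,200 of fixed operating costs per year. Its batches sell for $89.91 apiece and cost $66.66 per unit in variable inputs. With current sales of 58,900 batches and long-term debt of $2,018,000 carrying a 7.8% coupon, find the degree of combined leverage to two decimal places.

Total contribution margin = 58,900 × $23.25 = $1,369,425.00.
Subtracting fixed costs: EBIT = $1,369,425.00 − $721,200 = $648,225.00. Interest = $157,404.00, so EBIT − I = $490,821.00.
DCL = contribution ÷ (EBIT − I) = $1,369,425.00 ÷ $490,821.00 = 2.7901.

2.79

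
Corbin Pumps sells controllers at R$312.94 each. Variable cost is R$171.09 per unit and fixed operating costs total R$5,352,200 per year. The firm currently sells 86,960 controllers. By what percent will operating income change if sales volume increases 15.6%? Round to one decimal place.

+27.6%

Total contribution margin = 86,960 × R$141.85 = R$12,335,276.00.
EBIT = R$12,335,276.00 − R$5,352,200 = R$6,983,076.00.
Degree of operating leverage = R$12,335,276.00 / R$6,983,076.00 = 1.7665.
So EBIT moves 1.7665 × (+15.6%) = +27.6%.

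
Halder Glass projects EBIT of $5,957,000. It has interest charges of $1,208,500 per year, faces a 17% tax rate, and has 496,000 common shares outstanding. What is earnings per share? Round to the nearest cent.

Interest = $1,208,500.00, so EBT = $5,957,000 − $1,208,500.00 = $4,748,500.00.
Net income = $4,748,500.00 × (1 − 0.17) = $3,941,255.00.
Per share: $3,941,255.00 / 496,000 shares = $7.95.

$7.95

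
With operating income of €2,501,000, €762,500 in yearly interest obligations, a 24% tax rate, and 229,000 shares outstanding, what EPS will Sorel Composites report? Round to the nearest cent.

€5.77

Interest = €762,500.00, so EBT = €2,501,000 − €762,500.00 = €1,738,500.00.
After tax at 24%: net income = €1,738,500.00 × 0.76 = €1,321,260.00.
EPS = €1,321,260.00 ÷ 229,000 = €5.77.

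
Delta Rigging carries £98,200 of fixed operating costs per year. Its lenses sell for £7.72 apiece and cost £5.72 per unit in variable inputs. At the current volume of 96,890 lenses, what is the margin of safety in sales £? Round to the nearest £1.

£368,939

Each unit contributes £7.72 − £5.72 = £2.00. Break-even units = £98,200 ÷ £2.00 = 49,100.00; break-even revenue = 49,100.00 × £7.72 = £379,052.00.
Current sales = 96,890 × £7.72 = £747,990.80.
Margin of safety = £747,990.80 − £379,052.00 = £368,939.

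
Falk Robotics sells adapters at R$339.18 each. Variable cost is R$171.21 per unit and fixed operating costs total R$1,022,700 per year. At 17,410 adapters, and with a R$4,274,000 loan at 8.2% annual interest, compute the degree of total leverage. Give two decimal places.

1.89

Total contribution margin = 17,410 × R$167.97 = R$2,924,357.70.
EBIT = R$2,924,357.70 − R$1,022,700 = R$1,901,657.70. Interest = R$350,468.00, so EBIT − I = R$1,551,189.70.
DCL = contribution ÷ (EBIT − I) = R$2,924,357.70 ÷ R$1,551,189.70 = 1.8852.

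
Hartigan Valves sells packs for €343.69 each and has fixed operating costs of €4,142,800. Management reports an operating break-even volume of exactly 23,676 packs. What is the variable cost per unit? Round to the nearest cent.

Contribution per unit must be FC / Q = €4,142,800 / 23,676 = €174.9789.
Variable cost per unit = €343.69 − €174.9789 = €168.71.

€168.71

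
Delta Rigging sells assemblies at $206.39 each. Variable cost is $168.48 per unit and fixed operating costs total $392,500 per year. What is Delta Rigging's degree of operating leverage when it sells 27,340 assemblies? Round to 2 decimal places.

1.61

Contribution at this volume is 27,340 × $37.91 = $1,036,459.40.
Operating income = contribution − fixed costs = $1,036,459.40 − $392,500 = $643,959.40.
DOL = contribution ÷ EBIT = $1,036,459.40 ÷ $643,959.40 = 1.6095.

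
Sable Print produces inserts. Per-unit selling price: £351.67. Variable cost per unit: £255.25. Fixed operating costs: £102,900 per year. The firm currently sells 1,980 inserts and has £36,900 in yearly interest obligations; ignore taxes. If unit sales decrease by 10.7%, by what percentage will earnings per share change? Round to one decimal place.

-40.0%

At 1,980 units, contribution = 1,980 × £96.42 = £190,911.60.
EBIT = £190,911.60 − £102,900 = £88,011.60.
Interest = £36,900.00, so EBIT − I = £51,111.60.
Degree of combined leverage = contribution ÷ (EBIT − I) = £190,911.60 ÷ £51,111.60 = 3.7352.
%ΔEPS = DCL × %ΔSales = 3.7352 × -10.7% = -40.0%.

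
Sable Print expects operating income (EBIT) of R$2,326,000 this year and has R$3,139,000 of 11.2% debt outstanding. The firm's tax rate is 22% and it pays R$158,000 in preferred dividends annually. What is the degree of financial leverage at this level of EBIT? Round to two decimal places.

Annual interest charges come to R$351,568.00.
Pre-tax preferred-dividend burden = R$158,000 ÷ (1 − 0.22) = R$202,564.10.
DFL = EBIT ÷ [EBIT − I − D_p/(1−t)] = R$2,326,000 ÷ [R$2,326,000 − R$351,568.00 − R$202,564.10] = R$2,326,000 ÷ R$1,771,867.90 = 1.3127.

1.31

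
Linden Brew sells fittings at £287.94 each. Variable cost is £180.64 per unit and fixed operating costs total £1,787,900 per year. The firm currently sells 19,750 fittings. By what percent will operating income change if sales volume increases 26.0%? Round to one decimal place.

At 19,750 units, contribution = 19,750 × £107.30 = £2,119,175.00.
Subtracting fixed costs: EBIT = £2,119,175.00 − £1,787,900 = £331,275.00.
So DOL = total CM / EBIT = £2,119,175.00 / £331,275.00 = 6.3970.
%ΔEBIT = DOL × %ΔSales = 6.3970 × +26.0% = +166.3%.

+166.3%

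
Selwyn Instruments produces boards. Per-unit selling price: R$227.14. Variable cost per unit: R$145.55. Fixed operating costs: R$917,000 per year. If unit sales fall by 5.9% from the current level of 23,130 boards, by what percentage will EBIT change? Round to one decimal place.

Contribution at this volume is 23,130 × R$81.59 = R$1,887,176.70.
Operating income = contribution − fixed costs = R$1,887,176.70 − R$917,000 = R$970,176.70.
So DOL = total CM / EBIT = R$1,887,176.70 / R$970,176.70 = 1.9452.
%ΔEBIT = DOL × %ΔSales = 1.9452 × -5.9% = -11.5%.

-11.5%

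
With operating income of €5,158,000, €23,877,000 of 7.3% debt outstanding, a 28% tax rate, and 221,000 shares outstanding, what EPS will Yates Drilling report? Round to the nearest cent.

€11.13

Interest = €1,743,021.00, so EBT = €5,158,000 − €1,743,021.00 = €3,414,979.00.
After tax at 28%: net income = €3,414,979.00 × 0.72 = €2,458,784.88.
EPS = €2,458,784.88 ÷ 221,000 = €11.13.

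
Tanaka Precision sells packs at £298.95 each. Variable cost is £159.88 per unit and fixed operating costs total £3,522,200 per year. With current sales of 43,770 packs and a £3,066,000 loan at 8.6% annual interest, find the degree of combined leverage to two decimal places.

At 43,770 units, contribution = 43,770 × £139.07 = £6,087,093.90.
Subtracting fixed costs: EBIT = £6,087,093.90 − £3,522,200 = £2,564,893.90. Interest = £263,676.00.
DOL = £6,087,093.90 ÷ £2,564,893.90 = 2.3732; DFL = £2,564,893.90 ÷ £2,301,217.90 = 1.1146.
Combined leverage = 2.3732 × 1.1146 = 2.6452.

2.65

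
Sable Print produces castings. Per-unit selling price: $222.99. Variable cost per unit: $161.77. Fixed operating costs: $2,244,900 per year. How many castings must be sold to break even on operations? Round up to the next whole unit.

36,670 castings

Unit CM = price − variable cost = $222.99 − $161.77 = $61.22.
Break-even Q = $2,244,900 / $61.22 = 36,669.39 → 36,670 castings.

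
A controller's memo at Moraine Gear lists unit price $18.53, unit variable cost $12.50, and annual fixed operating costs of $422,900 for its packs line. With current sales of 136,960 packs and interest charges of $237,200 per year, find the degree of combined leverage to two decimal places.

Contribution at this volume is 136,960 × $6.03 = $825,868.80.
Subtracting fixed costs: EBIT = $825,868.80 − $422,900 = $402,968.80. Interest = $237,200.00, so EBIT − I = $165,768.80.
Degree of total leverage = total CM / (EBIT − interest) = $825,868.80 / $165,768.80 = 4.9821.

4.98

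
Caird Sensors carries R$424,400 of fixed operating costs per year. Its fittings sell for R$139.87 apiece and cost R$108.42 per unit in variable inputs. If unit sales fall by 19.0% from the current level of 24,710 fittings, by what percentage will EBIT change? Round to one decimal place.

-41.9%

Total contribution margin = 24,710 × R$31.45 = R$777,129.50.
EBIT = R$777,129.50 − R$424,400 = R$352,729.50.
Degree of operating leverage = R$777,129.50 / R$352,729.50 = 2.2032.
%ΔEBIT = DOL × %ΔSales = 2.2032 × -19.0% = -41.9%.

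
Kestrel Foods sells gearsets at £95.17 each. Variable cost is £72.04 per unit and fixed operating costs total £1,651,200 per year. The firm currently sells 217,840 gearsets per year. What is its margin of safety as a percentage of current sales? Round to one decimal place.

Each unit contributes £95.17 − £72.04 = £23.13. Break-even units = £1,651,200 ÷ £23.13 = 71,387.81; break-even revenue = 71,387.81 × £95.17 = £6,793,977.69.
Actual sales revenue = 217,840 × £95.17 = £20,731,832.80.
Margin of safety = (£20,731,832.80 − £6,793,977.69) ÷ £20,731,832.80 = 67.2%.

67.2%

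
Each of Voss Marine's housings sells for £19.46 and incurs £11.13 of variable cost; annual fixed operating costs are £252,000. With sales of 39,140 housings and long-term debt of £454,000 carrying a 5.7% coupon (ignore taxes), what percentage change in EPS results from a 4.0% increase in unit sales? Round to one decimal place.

+27.1%

Contribution at this volume is 39,140 × £8.33 = £326,036.20.
Operating income = contribution − fixed costs = £326,036.20 − £252,000 = £74,036.20.
Interest = £25,878.00, so EBIT − I = £48,158.20.
DCL = total CM / (EBIT − I) = £326,036.20 / £48,158.20 = 6.7701.
EPS therefore changes by 6.7701 × (+4.0%) = +27.1%.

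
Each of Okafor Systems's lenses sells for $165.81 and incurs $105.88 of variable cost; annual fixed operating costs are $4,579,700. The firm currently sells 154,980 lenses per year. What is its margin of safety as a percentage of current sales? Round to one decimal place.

Contribution margin per unit = $165.81 − $105.88 = $59.93. Break-even units = $4,579,700 ÷ $59.93 = 76,417.49; break-even revenue = 76,417.49 × $165.81 = $12,670,783.53.
Current sales = 154,980 × $165.81 = $25,697,233.80.
Margin of safety = ($25,697,233.80 − $12,670,783.53) ÷ $25,697,233.80 = 50.7%.

50.7%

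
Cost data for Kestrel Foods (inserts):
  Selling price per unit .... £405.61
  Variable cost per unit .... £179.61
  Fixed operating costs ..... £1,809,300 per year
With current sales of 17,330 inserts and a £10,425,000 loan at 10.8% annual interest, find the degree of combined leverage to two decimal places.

At 17,330 units, contribution = 17,330 × £226.00 = £3,916,580.00.
EBIT = £3,916,580.00 − £1,809,300 = £2,107,280.00. Interest = £1,125,900.00.
DOL = £3,916,580.00 ÷ £2,107,280.00 = 1.8586; DFL = £2,107,280.00 ÷ £981,380.00 = 2.1473.
DCL = DOL × DFL = 1.8586 × 2.1473 = 3.9910.

3.99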